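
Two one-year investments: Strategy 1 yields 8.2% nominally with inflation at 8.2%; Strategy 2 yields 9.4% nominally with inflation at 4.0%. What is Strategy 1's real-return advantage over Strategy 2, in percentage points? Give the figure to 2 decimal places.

Strategy 1 real return: 1.082/1.082 − 1 = 0.000%.
Strategy 2 real return: 1.094/1.040 − 1 = 5.192%.
Difference: 0.000 − 5.192 = -5.192 pp.

-5.19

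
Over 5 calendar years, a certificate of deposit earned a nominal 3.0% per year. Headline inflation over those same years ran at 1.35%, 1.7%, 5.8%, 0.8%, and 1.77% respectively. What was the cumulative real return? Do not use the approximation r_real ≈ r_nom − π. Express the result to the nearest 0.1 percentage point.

3.6%

Cumulative inflation factor: 1.0135 × 1.017 × 1.058 × 1.008 × 1.0177 ≈ 1.11869.
Nominal growth factor: 1.15927. Real growth factor = 1.15927 / 1.11869 ≈ 1.03628.
Total real return ≈ 3.6276%.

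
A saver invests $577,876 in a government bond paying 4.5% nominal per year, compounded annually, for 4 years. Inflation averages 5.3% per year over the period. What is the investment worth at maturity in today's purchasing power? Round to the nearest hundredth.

$560,513.83

Nominal value at maturity: $577,876 × (1 + 4.5%)^4 ≈ $689,127.88.
Price-level factor over 4 years: (1 + 5.3%)^4 ≈ 1.2294573985.
Dividing the nominal maturity value by the price-level factor gives the value in today's money.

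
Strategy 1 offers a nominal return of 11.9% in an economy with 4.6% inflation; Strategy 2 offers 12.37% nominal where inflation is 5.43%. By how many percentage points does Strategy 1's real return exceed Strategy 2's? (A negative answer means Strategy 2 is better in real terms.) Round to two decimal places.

0.40

Strategy 1 real return: 1.119/1.046 − 1 = 6.979%.
Strategy 2 real return: 1.1237/1.0543 − 1 = 6.583%.
Difference: 6.979 − 6.583 = 0.396 pp.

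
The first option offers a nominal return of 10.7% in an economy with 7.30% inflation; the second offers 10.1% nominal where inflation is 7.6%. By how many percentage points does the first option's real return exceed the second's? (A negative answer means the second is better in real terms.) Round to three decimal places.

The first option real return: 1.107/1.0730 − 1 = 3.1687%.
The second real return: 1.101/1.076 − 1 = 2.3234%.
Difference: 3.1687 − 2.3234 = 0.8453 pp.

0.845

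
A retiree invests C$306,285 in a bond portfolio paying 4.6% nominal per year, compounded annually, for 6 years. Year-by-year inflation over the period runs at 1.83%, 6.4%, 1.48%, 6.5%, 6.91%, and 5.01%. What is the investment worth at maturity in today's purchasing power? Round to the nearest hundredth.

Nominal value at maturity: C$306,285 × (1 + 4.6%)^6 ≈ C$401,158.35.
Price-level factor over 6 years: 1.0183 × 1.064 × 1.0148 × 1.065 × 1.0691 × 1.0501 ≈ 1.3146084699.
Dividing the nominal maturity value by the price-level factor gives the value in today's money.

C$305,154.24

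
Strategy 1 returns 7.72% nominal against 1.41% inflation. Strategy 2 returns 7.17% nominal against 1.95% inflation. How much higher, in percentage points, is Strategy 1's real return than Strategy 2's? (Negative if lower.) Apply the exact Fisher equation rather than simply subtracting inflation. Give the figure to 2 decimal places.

Strategy 1 real return: 1.0772/1.0141 − 1 = 6.222%.
Strategy 2 real return: 1.0717/1.0195 − 1 = 5.120%.
Difference: 6.222 − 5.120 = 1.102 pp.

1.10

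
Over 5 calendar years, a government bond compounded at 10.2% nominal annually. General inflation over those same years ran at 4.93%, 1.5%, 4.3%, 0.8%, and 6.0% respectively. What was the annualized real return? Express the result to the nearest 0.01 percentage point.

6.49%

Cumulative inflation factor: 1.0493 × 1.015 × 1.043 × 1.008 × 1.060 ≈ 1.18691.
Nominal growth factor: 1.62520. Real growth factor = 1.62520 / 1.18691 ≈ 1.36928.
Annualized: 1.36928^(1/5) − 1 ≈ 0.06487.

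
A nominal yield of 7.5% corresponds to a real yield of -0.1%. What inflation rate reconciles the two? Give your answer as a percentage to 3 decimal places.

From (1+r_nom) = (1+r_real)(1+π), we get 1+π = (1 + 7.5%)/(1 − 0.1%) = 1.075/0.999 ≈ 1.07608.
So π ≈ 7.6076%.

7.608%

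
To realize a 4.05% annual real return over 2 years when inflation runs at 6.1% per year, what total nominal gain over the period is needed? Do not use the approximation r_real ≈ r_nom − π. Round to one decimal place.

21.9%

Required annual nominal rate: (1+4.05%)(1+6.1%) − 1 = 10.39705%.
Cumulative over 2 years: (1 + 0.1039705)^2 − 1 ≈ 0.21875.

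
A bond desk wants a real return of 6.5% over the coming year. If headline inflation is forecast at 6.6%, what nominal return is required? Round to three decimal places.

By the Fisher equation, 1 + r_nom = (1 + 6.5%)(1 + 6.6%) = 1.065 × 1.066 = 1.13529.
So r_nom = 13.529%.

13.529%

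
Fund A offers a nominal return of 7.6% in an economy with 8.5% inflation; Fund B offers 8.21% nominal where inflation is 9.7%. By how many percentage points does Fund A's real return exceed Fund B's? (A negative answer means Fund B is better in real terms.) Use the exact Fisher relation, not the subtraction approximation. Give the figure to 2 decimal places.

Fund A real return: 1.076/1.085 − 1 = -0.829%.
Fund B real return: 1.0821/1.097 − 1 = -1.358%.
Difference: -0.829 − (-1.358) = 0.529 pp.

0.53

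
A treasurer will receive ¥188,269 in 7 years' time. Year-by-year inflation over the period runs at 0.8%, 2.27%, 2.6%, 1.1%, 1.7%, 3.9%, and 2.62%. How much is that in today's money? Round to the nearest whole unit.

Price-level factor over 7 years: 1.008 × 1.0227 × 1.026 × 1.011 × 1.017 × 1.039 × 1.0262 ≈ 1.1595135155.
Purchasing power today: ¥188,269 divided by that factor.

¥162,369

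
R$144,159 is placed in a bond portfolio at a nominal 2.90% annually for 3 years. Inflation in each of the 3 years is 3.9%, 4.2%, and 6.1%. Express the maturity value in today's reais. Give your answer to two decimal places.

R$136,738.00

Nominal value at maturity: R$144,159 × (1 + 2.90%)^3 ≈ R$157,068.06.
Price-level factor over 3 years: 1.039 × 1.042 × 1.061 = 1.148678918.
Dividing the nominal maturity value by the price-level factor gives the value in today's money.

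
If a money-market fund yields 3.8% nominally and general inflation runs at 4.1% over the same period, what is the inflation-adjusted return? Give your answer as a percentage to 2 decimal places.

Real return via the Fisher equation: (1 + 3.8%)/(1 + 4.1%) − 1 = 1.038/1.041 − 1 ≈ -0.00288.

-0.29%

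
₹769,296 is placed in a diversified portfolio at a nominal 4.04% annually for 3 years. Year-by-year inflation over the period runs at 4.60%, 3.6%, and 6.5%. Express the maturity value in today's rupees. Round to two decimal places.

₹750,677.60

Nominal value at maturity: ₹769,296 × (1 + 4.04%)^3 ≈ ₹866,352.24.
Price-level factor over 3 years: 1.0460 × 1.036 × 1.065 = 1.15409364.
Dividing the nominal maturity value by the price-level factor gives the value in today's money.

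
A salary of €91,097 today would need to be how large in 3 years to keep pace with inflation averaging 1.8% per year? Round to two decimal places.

Cumulative price-level factor: (1+1.8%)^3 = 1.054977832.
Multiplying €91,097 by the price-level factor gives the future nominal sum.

€96,105.32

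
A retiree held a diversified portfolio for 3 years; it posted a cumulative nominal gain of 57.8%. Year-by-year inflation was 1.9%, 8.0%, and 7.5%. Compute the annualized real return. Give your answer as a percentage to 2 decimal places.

Cumulative inflation factor: 1.019 × 1.080 × 1.075 ≈ 1.18306.
Nominal growth factor: 1.57800. Real growth factor = 1.57800 / 1.18306 ≈ 1.33383.
Annualized: 1.33383^(1/3) − 1 ≈ 0.10078.

10.08%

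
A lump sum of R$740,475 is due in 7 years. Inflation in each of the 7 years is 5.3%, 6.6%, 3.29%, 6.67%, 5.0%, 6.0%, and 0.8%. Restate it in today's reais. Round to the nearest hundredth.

R$533,664.80

Price-level factor over 7 years: 1.053 × 1.066 × 1.0329 × 1.0667 × 1.050 × 1.060 × 1.008 ≈ 1.3875282843.
Purchasing power today: R$740,475 divided by that factor.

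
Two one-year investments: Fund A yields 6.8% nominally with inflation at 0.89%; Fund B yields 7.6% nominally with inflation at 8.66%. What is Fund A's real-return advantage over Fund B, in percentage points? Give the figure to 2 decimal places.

6.83

Fund A real return: 1.068/1.0089 − 1 = 5.858%.
Fund B real return: 1.076/1.0866 − 1 = -0.976%.
Difference: 5.858 − (-0.976) = 6.834 pp.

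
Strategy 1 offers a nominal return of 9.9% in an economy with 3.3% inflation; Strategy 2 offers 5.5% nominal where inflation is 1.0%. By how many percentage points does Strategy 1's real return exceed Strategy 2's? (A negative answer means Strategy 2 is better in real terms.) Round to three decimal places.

Strategy 1 real return: 1.099/1.033 − 1 = 6.3892%.
Strategy 2 real return: 1.055/1.010 − 1 = 4.4554%.
Difference: 6.3892 − 4.4554 = 1.9338 pp.

1.934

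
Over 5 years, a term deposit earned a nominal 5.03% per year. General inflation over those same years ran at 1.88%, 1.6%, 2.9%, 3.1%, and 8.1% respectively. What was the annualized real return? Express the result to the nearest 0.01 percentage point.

1.49%

Cumulative inflation factor: 1.0188 × 1.016 × 1.029 × 1.031 × 1.081 ≈ 1.18709.
Nominal growth factor: 1.27811. Real growth factor = 1.27811 / 1.18709 ≈ 1.07667.
Annualized: 1.07667^(1/5) − 1 ≈ 0.01489.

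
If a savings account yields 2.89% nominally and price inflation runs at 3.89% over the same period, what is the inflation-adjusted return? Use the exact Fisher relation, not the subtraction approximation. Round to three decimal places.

Real return via the Fisher equation: (1 + 2.89%)/(1 + 3.89%) − 1 = 1.0289/1.0389 − 1 ≈ -0.00963.

-0.963%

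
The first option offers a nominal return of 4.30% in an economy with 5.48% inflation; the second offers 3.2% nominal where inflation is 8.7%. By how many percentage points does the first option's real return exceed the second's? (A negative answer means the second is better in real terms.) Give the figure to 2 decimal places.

3.94

The first option real return: 1.0430/1.0548 − 1 = -1.119%.
The second real return: 1.032/1.087 − 1 = -5.060%.
Difference: -1.119 − (-5.060) = 3.941 pp.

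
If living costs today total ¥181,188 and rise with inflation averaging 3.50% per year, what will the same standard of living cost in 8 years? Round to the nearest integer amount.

Cumulative price-level factor: (1+3.50%)^8 ≈ 1.3168090370.
Multiplying ¥181,188 by the price-level factor gives the future nominal sum.

¥238,590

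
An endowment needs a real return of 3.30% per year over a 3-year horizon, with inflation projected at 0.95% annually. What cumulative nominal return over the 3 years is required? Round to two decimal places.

13.40%

Required annual nominal rate: (1+3.30%)(1+0.95%) − 1 = 4.28135%.
Cumulative over 3 years: (1 + 0.0428135)^3 − 1 ≈ 0.13402.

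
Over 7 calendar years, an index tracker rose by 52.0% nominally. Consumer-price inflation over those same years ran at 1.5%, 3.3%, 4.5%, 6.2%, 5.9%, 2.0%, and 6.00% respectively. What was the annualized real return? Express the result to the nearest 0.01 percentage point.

1.90%

Cumulative inflation factor: 1.015 × 1.033 × 1.045 × 1.062 × 1.059 × 1.020 × 1.0600 ≈ 1.33232.
Nominal growth factor: 1.52000. Real growth factor = 1.52000 / 1.33232 ≈ 1.14087.
Annualized: 1.14087^(1/7) − 1 ≈ 0.01901.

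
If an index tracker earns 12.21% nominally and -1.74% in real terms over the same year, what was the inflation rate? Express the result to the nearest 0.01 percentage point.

From (1+r_nom) = (1+r_real)(1+π), we get 1+π = (1 + 12.21%)/(1 − 1.74%) = 1.1221/0.9826 ≈ 1.14197.
So π ≈ 14.1970%.

14.20%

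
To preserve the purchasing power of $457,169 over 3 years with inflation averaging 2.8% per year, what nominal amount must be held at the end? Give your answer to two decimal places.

Cumulative price-level factor: (1+2.8%)^3 = 1.086373952.
Multiplying $457,169 by the price-level factor gives the future nominal sum.

$496,656.49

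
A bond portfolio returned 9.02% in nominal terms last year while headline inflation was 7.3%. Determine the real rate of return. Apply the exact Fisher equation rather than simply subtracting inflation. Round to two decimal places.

Real return via the Fisher equation: (1 + 9.02%)/(1 + 7.3%) − 1 = 1.0902/1.073 − 1 ≈ 0.01603.

1.60%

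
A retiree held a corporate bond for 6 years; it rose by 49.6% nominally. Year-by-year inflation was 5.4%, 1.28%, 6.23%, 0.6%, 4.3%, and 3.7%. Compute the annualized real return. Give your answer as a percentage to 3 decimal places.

Cumulative inflation factor: 1.054 × 1.0128 × 1.0623 × 1.006 × 1.043 × 1.037 ≈ 1.23388.
Nominal growth factor: 1.49600. Real growth factor = 1.49600 / 1.23388 ≈ 1.21244.
Annualized: 1.21244^(1/6) − 1 ≈ 0.03263.

3.263%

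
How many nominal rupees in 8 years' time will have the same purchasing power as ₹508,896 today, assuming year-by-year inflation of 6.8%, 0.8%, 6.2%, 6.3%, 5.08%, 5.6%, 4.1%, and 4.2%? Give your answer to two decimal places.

₹744,425.14

Cumulative price-level factor: 1.068 × 1.008 × 1.062 × 1.063 × 1.0508 × 1.056 × 1.041 × 1.042 ≈ 1.4628237300.
The nominal amount required is ₹508,896 scaled up by that factor.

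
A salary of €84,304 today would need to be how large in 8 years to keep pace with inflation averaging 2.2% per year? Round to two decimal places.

Cumulative price-level factor: (1+2.2%)^8 ≈ 1.1901649777.
Multiplying €84,304 by the price-level factor gives the future nominal sum.

€100,335.67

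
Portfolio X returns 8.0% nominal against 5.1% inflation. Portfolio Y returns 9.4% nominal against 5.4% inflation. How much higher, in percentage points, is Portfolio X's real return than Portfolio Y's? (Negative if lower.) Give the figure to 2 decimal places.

-1.04

Portfolio X real return: 1.080/1.051 − 1 = 2.759%.
Portfolio Y real return: 1.094/1.054 − 1 = 3.795%.
Difference: 2.759 − 3.795 = -1.036 pp.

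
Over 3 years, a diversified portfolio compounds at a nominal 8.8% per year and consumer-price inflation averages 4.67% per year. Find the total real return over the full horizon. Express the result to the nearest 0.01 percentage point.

12.31%

The annual real rate is (1+8.8%)/(1+4.67%) − 1 = 3.9457%.
Compounded over 3 years: (1 + 0.039457)^3 − 1 ≈ 0.12310.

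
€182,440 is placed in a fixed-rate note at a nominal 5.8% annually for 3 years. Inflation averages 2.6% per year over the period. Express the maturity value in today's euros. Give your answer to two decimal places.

€200,048.35

Nominal value at maturity: €182,440 × (1 + 5.8%)^3 ≈ €216,061.34.
Price-level factor over 3 years: (1 + 2.6%)^3 = 1.080045576.
The maturity value deflated by that factor is the answer in today's purchasing power.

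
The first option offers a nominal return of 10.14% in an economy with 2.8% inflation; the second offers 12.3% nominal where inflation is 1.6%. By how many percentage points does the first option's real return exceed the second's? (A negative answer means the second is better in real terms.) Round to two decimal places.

The first option real return: 1.1014/1.028 − 1 = 7.140%.
The second real return: 1.123/1.016 − 1 = 10.531%.
Difference: 7.140 − 10.531 = -3.391 pp.

-3.39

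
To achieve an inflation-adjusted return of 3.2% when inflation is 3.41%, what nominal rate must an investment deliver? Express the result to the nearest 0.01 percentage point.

6.72%

By the Fisher equation, 1 + r_nom = (1 + 3.2%)(1 + 3.41%) = 1.032 × 1.0341 = 1.0671912.
So r_nom = 6.71912%.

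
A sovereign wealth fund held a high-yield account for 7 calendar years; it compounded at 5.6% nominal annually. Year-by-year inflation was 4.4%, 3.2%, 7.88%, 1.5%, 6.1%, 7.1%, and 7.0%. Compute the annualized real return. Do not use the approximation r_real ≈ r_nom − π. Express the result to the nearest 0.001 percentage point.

0.296%

Cumulative inflation factor: 1.044 × 1.032 × 1.0788 × 1.015 × 1.061 × 1.071 × 1.070 ≈ 1.43442.
Nominal growth factor: 1.46436. Real growth factor = 1.46436 / 1.43442 ≈ 1.02087.
Annualized: 1.02087^(1/7) − 1 ≈ 0.00296.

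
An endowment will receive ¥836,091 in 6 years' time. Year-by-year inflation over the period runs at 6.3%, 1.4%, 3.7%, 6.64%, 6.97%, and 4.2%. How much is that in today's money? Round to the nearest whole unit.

¥629,294

Price-level factor over 6 years: 1.063 × 1.014 × 1.037 × 1.0664 × 1.0697 × 1.042 ≈ 1.3286170674.
Purchasing power today: ¥836,091 divided by that factor.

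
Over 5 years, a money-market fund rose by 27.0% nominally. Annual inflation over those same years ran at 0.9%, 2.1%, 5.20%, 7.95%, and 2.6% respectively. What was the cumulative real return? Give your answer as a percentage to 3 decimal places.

Cumulative inflation factor: 1.009 × 1.021 × 1.0520 × 1.0795 × 1.026 ≈ 1.20034.
Nominal growth factor: 1.27000. Real growth factor = 1.27000 / 1.20034 ≈ 1.05804.
Total real return ≈ 5.8038%.

5.804%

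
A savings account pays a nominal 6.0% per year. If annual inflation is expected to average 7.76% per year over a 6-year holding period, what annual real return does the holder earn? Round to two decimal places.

With constant rates the annual real return is the same each year: (1+6.0%)/(1+7.76%) − 1 = -0.01633.

-1.63%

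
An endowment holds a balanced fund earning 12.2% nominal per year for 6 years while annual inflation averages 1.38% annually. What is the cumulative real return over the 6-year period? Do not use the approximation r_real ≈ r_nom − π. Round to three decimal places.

83.757%

The annual real rate is (1+12.2%)/(1+1.38%) − 1 = 10.6727%.
Compounded over 6 years: (1 + 0.106727)^6 − 1 ≈ 0.83757.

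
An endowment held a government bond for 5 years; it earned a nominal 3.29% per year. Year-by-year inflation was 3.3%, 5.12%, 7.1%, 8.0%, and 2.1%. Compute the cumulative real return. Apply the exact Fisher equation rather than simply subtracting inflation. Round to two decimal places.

Cumulative inflation factor: 1.033 × 1.0512 × 1.071 × 1.080 × 1.021 ≈ 1.28240.
Nominal growth factor: 1.17569. Real growth factor = 1.17569 / 1.28240 ≈ 0.91678.
Total real return ≈ -8.3217%.

-8.32%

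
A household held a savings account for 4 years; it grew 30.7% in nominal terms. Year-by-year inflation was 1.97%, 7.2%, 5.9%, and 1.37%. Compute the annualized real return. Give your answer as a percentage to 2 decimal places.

Cumulative inflation factor: 1.0197 × 1.072 × 1.059 × 1.0137 ≈ 1.17347.
Nominal growth factor: 1.30700. Real growth factor = 1.30700 / 1.17347 ≈ 1.11379.
Annualized: 1.11379^(1/4) − 1 ≈ 0.02731.

2.73%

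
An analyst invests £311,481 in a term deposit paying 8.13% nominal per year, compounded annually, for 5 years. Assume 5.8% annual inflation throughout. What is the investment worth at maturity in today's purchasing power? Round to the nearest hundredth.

£347,323.55

Nominal value at maturity: £311,481 × (1 + 8.13%)^5 ≈ £460,428.90.
Price-level factor over 5 years: (1 + 5.8%)^5 ≈ 1.3256483588.
Dividing the nominal maturity value by the price-level factor gives the value in today's money.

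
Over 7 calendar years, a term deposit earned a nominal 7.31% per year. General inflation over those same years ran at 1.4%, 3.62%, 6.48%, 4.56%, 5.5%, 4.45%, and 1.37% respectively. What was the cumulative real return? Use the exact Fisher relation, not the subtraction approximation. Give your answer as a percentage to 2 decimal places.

Cumulative inflation factor: 1.014 × 1.0362 × 1.0648 × 1.0456 × 1.055 × 1.0445 × 1.0137 ≈ 1.30673.
Nominal growth factor: 1.63863. Real growth factor = 1.63863 / 1.30673 ≈ 1.25400.
Total real return ≈ 25.3995%.

25.40%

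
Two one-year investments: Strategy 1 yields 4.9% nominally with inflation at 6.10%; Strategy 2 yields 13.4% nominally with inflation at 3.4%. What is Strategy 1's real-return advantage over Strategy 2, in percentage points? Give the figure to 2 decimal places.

Strategy 1 real return: 1.049/1.0610 − 1 = -1.131%.
Strategy 2 real return: 1.134/1.034 − 1 = 9.671%.
Difference: -1.131 − 9.671 = -10.802 pp.

-10.80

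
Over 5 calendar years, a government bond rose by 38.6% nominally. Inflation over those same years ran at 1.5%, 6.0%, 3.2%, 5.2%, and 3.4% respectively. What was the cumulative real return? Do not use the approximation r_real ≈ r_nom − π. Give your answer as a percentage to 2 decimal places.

14.76%

Cumulative inflation factor: 1.015 × 1.060 × 1.032 × 1.052 × 1.034 ≈ 1.20778.
Nominal growth factor: 1.38600. Real growth factor = 1.38600 / 1.20778 ≈ 1.14756.
Total real return ≈ 14.7560%.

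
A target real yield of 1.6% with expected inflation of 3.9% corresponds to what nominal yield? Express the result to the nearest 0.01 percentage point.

By the Fisher equation, 1 + r_nom = (1 + 1.6%)(1 + 3.9%) = 1.016 × 1.039 = 1.055624.
So r_nom = 5.5624%.

5.56%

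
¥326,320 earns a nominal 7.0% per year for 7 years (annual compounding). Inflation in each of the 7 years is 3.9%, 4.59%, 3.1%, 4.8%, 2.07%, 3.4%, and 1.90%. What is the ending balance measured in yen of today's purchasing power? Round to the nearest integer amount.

Nominal value at maturity: ¥326,320 × (1 + 7.0%)^7 ≈ ¥523,999.
Price-level factor over 7 years: 1.039 × 1.0459 × 1.031 × 1.048 × 1.0207 × 1.034 × 1.0190 ≈ 1.2627532531.
The maturity value deflated by that factor is the answer in today's purchasing power.

¥414,965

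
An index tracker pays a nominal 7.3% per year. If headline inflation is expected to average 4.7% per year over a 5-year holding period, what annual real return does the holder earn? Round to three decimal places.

2.483%

With constant rates the annual real return is the same each year: (1+7.3%)/(1+4.7%) − 1 = 0.02483.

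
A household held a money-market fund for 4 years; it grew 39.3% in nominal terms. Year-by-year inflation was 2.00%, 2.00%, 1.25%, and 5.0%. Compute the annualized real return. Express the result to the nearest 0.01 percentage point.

Cumulative inflation factor: 1.0200 × 1.0200 × 1.0125 × 1.050 ≈ 1.10608.
Nominal growth factor: 1.39300. Real growth factor = 1.39300 / 1.10608 ≈ 1.25941.
Annualized: 1.25941^(1/4) − 1 ≈ 0.05936.

5.94%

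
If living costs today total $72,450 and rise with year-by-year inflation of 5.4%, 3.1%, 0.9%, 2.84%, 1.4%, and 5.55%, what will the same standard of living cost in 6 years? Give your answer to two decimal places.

Cumulative price-level factor: 1.054 × 1.031 × 1.009 × 1.0284 × 1.014 × 1.0555 ≈ 1.2068372401.
The nominal amount required is $72,450 scaled up by that factor.

$87,435.36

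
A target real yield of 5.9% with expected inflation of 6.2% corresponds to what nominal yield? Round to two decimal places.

12.47%

By the Fisher equation, 1 + r_nom = (1 + 5.9%)(1 + 6.2%) = 1.059 × 1.062 = 1.124658.
So r_nom = 12.4658%.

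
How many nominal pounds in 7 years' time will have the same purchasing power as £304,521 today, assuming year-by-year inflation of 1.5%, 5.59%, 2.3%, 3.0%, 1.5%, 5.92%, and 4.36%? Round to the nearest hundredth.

£385,830.91

Cumulative price-level factor: 1.015 × 1.0559 × 1.023 × 1.030 × 1.015 × 1.0592 × 1.0436 ≈ 1.2670092202.
Multiplying £304,521 by the price-level factor gives the future nominal sum.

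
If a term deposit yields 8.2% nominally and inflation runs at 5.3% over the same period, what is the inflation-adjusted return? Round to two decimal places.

2.75%

Real return via the Fisher equation: (1 + 8.2%)/(1 + 5.3%) − 1 = 1.082/1.053 − 1 ≈ 0.02754.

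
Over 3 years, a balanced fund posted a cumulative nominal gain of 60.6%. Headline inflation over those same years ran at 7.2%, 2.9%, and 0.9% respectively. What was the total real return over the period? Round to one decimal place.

Cumulative inflation factor: 1.072 × 1.029 × 1.009 ≈ 1.11302.
Nominal growth factor: 1.60600. Real growth factor = 1.60600 / 1.11302 ≈ 1.44293.
Total real return ≈ 44.2927%.

44.3%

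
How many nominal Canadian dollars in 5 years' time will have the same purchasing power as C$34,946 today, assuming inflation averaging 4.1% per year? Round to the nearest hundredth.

C$42,721.96

Cumulative price-level factor: (1+4.1%)^5 ≈ 1.2225134547.
Multiplying C$34,946 by the price-level factor gives the future nominal sum.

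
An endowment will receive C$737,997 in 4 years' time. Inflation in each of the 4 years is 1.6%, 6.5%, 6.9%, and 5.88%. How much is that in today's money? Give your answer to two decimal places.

Price-level factor over 4 years: 1.016 × 1.065 × 1.069 × 1.0588 ≈ 1.2247147647.
Purchasing power today: C$737,997 divided by that factor.

C$602,586.84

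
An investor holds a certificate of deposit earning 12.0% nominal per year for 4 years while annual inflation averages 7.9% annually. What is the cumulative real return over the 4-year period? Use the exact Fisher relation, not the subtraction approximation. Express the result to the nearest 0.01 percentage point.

16.09%

The annual real rate is (1+12.0%)/(1+7.9%) − 1 = 3.7998%.
Compounded over 4 years: (1 + 0.037998)^4 − 1 ≈ 0.16088.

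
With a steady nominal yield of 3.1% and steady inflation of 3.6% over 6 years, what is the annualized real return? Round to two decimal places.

-0.48%

With constant rates the annual real return is the same each year: (1+3.1%)/(1+3.6%) − 1 = -0.00483.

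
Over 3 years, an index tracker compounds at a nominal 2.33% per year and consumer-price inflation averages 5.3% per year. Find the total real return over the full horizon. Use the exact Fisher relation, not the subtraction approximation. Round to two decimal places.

The annual real rate is (1+2.33%)/(1+5.3%) − 1 = -2.8205%.
Compounded over 3 years: (1 + -0.028205)^3 − 1 ≈ -0.08225.

-8.23%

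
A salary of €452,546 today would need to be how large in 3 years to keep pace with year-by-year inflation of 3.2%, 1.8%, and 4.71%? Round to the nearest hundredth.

€497,826.91

Cumulative price-level factor: 1.032 × 1.018 × 1.0471 = 1.1000581296.
The nominal amount required is €452,546 scaled up by that factor.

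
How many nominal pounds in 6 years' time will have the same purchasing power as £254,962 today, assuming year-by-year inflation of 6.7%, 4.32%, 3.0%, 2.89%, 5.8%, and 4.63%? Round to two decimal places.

Cumulative price-level factor: 1.067 × 1.0432 × 1.030 × 1.0289 × 1.058 × 1.0463 ≈ 1.3058229068.
Multiplying £254,962 by the price-level factor gives the future nominal sum.

£332,935.22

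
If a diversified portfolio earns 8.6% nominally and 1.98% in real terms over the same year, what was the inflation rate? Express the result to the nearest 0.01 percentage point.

6.49%

From (1+r_nom) = (1+r_real)(1+π), we get 1+π = (1 + 8.6%)/(1 + 1.98%) = 1.086/1.0198 ≈ 1.06491.
So π ≈ 6.4915%.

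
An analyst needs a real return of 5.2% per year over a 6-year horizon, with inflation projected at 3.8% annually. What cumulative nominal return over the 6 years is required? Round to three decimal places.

Required annual nominal rate: (1+5.2%)(1+3.8%) − 1 = 9.1976%.
Cumulative over 6 years: (1 + 0.091976)^6 − 1 ≈ 0.69542.

69.542%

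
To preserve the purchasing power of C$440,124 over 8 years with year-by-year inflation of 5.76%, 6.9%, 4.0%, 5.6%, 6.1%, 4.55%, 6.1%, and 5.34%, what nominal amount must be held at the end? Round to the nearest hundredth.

Cumulative price-level factor: 1.0576 × 1.069 × 1.040 × 1.056 × 1.061 × 1.0455 × 1.061 × 1.0534 ≈ 1.5393753355.
The nominal amount required is C$440,124 scaled up by that factor.

C$677,516.03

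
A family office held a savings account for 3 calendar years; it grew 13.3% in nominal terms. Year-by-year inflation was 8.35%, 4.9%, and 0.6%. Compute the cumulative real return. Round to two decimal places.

-0.91%

Cumulative inflation factor: 1.0835 × 1.049 × 1.006 ≈ 1.14341.
Nominal growth factor: 1.13300. Real growth factor = 1.13300 / 1.14341 ≈ 0.99089.
Total real return ≈ -0.9105%.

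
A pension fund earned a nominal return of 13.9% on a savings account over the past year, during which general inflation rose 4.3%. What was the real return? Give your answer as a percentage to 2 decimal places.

Real return via the Fisher equation: (1 + 13.9%)/(1 + 4.3%) − 1 = 1.139/1.043 − 1 ≈ 0.09204.

9.20%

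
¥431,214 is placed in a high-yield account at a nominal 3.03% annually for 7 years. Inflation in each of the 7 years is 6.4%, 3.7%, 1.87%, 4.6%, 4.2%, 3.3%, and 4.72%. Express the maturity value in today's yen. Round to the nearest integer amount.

Nominal value at maturity: ¥431,214 × (1 + 3.03%)^7 ≈ ¥531,421.
Price-level factor over 7 years: 1.064 × 1.037 × 1.0187 × 1.046 × 1.042 × 1.033 × 1.0472 ≈ 1.3252446177.
Dividing the nominal maturity value by the price-level factor gives the value in today's money.

¥400,998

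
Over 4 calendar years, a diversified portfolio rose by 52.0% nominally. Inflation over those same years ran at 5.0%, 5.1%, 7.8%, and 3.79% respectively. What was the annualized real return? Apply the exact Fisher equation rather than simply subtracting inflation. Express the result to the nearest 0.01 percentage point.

Cumulative inflation factor: 1.050 × 1.051 × 1.078 × 1.0379 ≈ 1.23471.
Nominal growth factor: 1.52000. Real growth factor = 1.52000 / 1.23471 ≈ 1.23105.
Annualized: 1.23105^(1/4) − 1 ≈ 0.05334.

5.33%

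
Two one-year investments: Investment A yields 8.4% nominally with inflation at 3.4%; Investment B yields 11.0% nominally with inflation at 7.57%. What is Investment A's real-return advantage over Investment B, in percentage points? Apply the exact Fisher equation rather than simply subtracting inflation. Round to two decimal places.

Investment A real return: 1.084/1.034 − 1 = 4.836%.
Investment B real return: 1.110/1.0757 − 1 = 3.189%.
Difference: 4.836 − 3.189 = 1.647 pp.

1.65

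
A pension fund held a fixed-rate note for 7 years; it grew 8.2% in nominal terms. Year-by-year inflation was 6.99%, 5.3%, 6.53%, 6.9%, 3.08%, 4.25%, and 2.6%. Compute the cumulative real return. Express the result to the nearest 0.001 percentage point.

-23.509%

Cumulative inflation factor: 1.0699 × 1.053 × 1.0653 × 1.069 × 1.0308 × 1.0425 × 1.026 ≈ 1.41455.
Nominal growth factor: 1.08200. Real growth factor = 1.08200 / 1.41455 ≈ 0.76491.
Total real return ≈ -23.5094%.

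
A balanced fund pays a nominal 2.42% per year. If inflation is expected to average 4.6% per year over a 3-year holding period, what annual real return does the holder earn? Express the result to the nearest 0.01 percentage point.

-2.08%

With constant rates the annual real return is the same each year: (1+2.42%)/(1+4.6%) − 1 = -0.02084.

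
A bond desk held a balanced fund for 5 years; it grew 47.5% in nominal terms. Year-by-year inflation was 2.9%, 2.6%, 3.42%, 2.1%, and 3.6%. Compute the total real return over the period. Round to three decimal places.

Cumulative inflation factor: 1.029 × 1.026 × 1.0342 × 1.021 × 1.036 ≈ 1.15492.
Nominal growth factor: 1.47500. Real growth factor = 1.47500 / 1.15492 ≈ 1.27714.
Total real return ≈ 27.7142%.

27.714%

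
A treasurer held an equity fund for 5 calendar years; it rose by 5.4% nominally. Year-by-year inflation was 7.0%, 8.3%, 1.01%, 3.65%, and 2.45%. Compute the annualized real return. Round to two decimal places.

-3.24%

Cumulative inflation factor: 1.070 × 1.083 × 1.0101 × 1.0365 × 1.0245 ≈ 1.24296.
Nominal growth factor: 1.05400. Real growth factor = 1.05400 / 1.24296 ≈ 0.84797.
Annualized: 0.84797^(1/5) − 1 ≈ -0.03244.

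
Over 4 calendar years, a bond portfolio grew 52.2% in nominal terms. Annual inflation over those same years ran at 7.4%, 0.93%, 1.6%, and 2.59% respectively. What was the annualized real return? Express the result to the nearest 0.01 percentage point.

7.73%

Cumulative inflation factor: 1.074 × 1.0093 × 1.016 × 1.0259 ≈ 1.12986.
Nominal growth factor: 1.52200. Real growth factor = 1.52200 / 1.12986 ≈ 1.34707.
Annualized: 1.34707^(1/4) − 1 ≈ 0.07733.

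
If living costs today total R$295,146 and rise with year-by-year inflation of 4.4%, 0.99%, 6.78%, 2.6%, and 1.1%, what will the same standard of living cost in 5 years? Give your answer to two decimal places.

Cumulative price-level factor: 1.044 × 1.0099 × 1.0678 × 1.026 × 1.011 ≈ 1.1677968616.
Multiplying R$295,146 by the price-level factor gives the future nominal sum.

R$344,670.57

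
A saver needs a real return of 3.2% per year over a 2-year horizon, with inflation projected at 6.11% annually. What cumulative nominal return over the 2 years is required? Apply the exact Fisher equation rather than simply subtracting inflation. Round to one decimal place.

19.9%

Required annual nominal rate: (1+3.2%)(1+6.11%) − 1 = 9.50552%.
Cumulative over 2 years: (1 + 0.0950552)^2 − 1 ≈ 0.19915.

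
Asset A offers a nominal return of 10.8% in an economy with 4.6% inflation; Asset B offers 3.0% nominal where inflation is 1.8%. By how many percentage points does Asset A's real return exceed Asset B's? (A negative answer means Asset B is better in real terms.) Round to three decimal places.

Asset A real return: 1.108/1.046 − 1 = 5.9273%.
Asset B real return: 1.030/1.018 − 1 = 1.1788%.
Difference: 5.9273 − 1.1788 = 4.7485 pp.

4.749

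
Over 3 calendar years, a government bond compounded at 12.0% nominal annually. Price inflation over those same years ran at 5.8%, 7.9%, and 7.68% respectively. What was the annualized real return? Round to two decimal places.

4.55%

Cumulative inflation factor: 1.058 × 1.079 × 1.0768 ≈ 1.22926.
Nominal growth factor: 1.40493. Real growth factor = 1.40493 / 1.22926 ≈ 1.14291.
Annualized: 1.14291^(1/3) − 1 ≈ 0.04553.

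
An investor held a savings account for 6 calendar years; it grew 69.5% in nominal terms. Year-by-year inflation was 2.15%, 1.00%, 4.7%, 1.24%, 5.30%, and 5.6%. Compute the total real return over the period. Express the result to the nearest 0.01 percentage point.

Cumulative inflation factor: 1.0215 × 1.0100 × 1.047 × 1.0124 × 1.0530 × 1.056 ≈ 1.21605.
Nominal growth factor: 1.69500. Real growth factor = 1.69500 / 1.21605 ≈ 1.39386.
Total real return ≈ 39.3859%.

39.39%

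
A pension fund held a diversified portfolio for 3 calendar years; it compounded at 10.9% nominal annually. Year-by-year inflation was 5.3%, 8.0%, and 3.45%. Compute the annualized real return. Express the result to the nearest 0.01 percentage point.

5.05%

Cumulative inflation factor: 1.053 × 1.080 × 1.0345 ≈ 1.17647.
Nominal growth factor: 1.36394. Real growth factor = 1.36394 / 1.17647 ≈ 1.15934.
Annualized: 1.15934^(1/3) − 1 ≈ 0.05052.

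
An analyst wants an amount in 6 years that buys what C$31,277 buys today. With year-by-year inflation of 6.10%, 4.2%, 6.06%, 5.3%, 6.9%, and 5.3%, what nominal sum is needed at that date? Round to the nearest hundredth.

C$43,470.46

Cumulative price-level factor: 1.0610 × 1.042 × 1.0606 × 1.053 × 1.069 × 1.053 ≈ 1.3898539741.
The nominal amount required is C$31,277 scaled up by that factor.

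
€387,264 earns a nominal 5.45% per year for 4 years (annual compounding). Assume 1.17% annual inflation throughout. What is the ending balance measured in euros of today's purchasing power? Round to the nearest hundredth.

Nominal value at maturity: €387,264 × (1 + 5.45%)^4 ≈ €478,843.35.
Price-level factor over 4 years: (1 + 1.17%)^4 ≈ 1.0476277652.
The maturity value deflated by that factor is the answer in today's purchasing power.

€457,073.94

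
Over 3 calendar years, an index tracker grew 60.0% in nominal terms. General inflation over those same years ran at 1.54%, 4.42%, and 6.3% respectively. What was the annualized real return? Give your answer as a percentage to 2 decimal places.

12.39%

Cumulative inflation factor: 1.0154 × 1.0442 × 1.063 ≈ 1.12708.
Nominal growth factor: 1.60000. Real growth factor = 1.60000 / 1.12708 ≈ 1.41960.
Annualized: 1.41960^(1/3) − 1 ≈ 0.12389.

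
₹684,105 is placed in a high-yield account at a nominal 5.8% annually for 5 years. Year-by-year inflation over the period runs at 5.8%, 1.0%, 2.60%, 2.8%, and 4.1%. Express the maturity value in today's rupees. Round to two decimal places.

₹772,952.59

Nominal value at maturity: ₹684,105 × (1 + 5.8%)^5 ≈ ₹906,882.67.
Price-level factor over 5 years: 1.058 × 1.010 × 1.0260 × 1.028 × 1.041 ≈ 1.1732707573.
Dividing the nominal maturity value by the price-level factor gives the value in today's money.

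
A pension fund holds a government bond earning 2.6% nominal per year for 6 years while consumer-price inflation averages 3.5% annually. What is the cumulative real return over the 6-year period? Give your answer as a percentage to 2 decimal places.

The annual real rate is (1+2.6%)/(1+3.5%) − 1 = -0.8696%.
Compounded over 6 years: (1 + -0.008696)^6 − 1 ≈ -0.05105.

-5.11%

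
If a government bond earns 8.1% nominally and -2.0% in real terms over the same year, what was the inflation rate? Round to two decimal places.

From (1+r_nom) = (1+r_real)(1+π), we get 1+π = (1 + 8.1%)/(1 − 2.0%) = 1.081/0.980 ≈ 1.10306.
So π ≈ 10.3061%.

10.31%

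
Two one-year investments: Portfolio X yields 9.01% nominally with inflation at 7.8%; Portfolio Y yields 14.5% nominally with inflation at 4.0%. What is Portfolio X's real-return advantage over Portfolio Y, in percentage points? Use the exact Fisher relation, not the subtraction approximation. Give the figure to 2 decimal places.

-8.97

Portfolio X real return: 1.0901/1.078 − 1 = 1.122%.
Portfolio Y real return: 1.145/1.040 − 1 = 10.096%.
Difference: 1.122 − 10.096 = -8.974 pp.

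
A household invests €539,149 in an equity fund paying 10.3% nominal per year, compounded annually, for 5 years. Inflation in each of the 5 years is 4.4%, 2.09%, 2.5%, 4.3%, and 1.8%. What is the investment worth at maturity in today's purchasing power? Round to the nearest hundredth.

Nominal value at maturity: €539,149 × (1 + 10.3%)^5 ≈ €880,210.14.
Price-level factor over 5 years: 1.044 × 1.0209 × 1.025 × 1.043 × 1.018 ≈ 1.1599510285.
Dividing the nominal maturity value by the price-level factor gives the value in today's money.

€758,833.88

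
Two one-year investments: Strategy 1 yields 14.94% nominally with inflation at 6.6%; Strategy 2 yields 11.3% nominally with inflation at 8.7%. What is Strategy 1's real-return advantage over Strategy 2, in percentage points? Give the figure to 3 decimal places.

Strategy 1 real return: 1.1494/1.066 − 1 = 7.8236%.
Strategy 2 real return: 1.113/1.087 − 1 = 2.3919%.
Difference: 7.8236 − 2.3919 = 5.4317 pp.

5.432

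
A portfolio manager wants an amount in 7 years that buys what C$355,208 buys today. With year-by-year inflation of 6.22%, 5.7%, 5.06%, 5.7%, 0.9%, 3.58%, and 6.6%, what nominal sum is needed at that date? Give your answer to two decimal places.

Cumulative price-level factor: 1.0622 × 1.057 × 1.0506 × 1.057 × 1.009 × 1.0358 × 1.066 ≈ 1.3890502142.
The nominal amount required is C$355,208 scaled up by that factor.

C$493,401.75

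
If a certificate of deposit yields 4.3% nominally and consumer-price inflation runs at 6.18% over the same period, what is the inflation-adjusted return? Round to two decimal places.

-1.77%

Real return via the Fisher equation: (1 + 4.3%)/(1 + 6.18%) − 1 = 1.043/1.0618 − 1 ≈ -0.01771.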